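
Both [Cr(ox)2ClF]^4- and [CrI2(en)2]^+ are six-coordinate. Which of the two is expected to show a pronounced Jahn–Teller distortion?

[Cr(ox)2ClF]^4-: Each oxalate is −2; each chloride is −1; each fluoride is −1; balancing the −4 overall charge requires Cr(II). Group 6 minus oxidation state 2 gives a d⁴ configuration. Chloride, fluoride, and oxalate are weak-field ligands for a first-row metal, so the complex is high-spin. The t₂g³e_g¹ (high-spin) configuration has an unevenly filled e_g set; the Jahn–Teller theorem predicts a tetragonal distortion (typically axial elongation) to lift the degeneracy.
[CrI2(en)2]^+: Ligand charges: each iodide is −1; ethylenediamine is neutral. With an overall charge of +1 the chromium centre must be in the +3 oxidation state. Cr sits in group 6, so the d-electron count is 6 − 3 = 3. The d³ configuration leaves the e_g set evenly filled (or empty) — no strong Jahn–Teller driving force.

[Cr(ox)2ClF]^4-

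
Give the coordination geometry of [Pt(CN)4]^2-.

Each cyanide is −1; balancing the −2 overall charge requires Pt(II).
Pt sits in group 10, so the d-electron count is 10 − 2 = 8.
Coordination number: 4.
A 5d d⁸ ion has a large crystal-field splitting; square planar leaves the high-energy d_{x²−y²} orbital empty and maximises CFSE.

square planar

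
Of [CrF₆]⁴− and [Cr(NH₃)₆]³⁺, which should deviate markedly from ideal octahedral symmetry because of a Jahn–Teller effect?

[CrF₆]⁴−

[CrF₆]⁴−: Ligand charges: each fluoride is −1. With an overall charge of −4 the chromium centre must be in the +2 oxidation state. Cr sits in group 6, so the d-electron count is 6 − 2 = 4. Fluoride is a weak-field ligand for a first-row metal, so the complex is high-spin. The t₂g³e_g¹ (high-spin) configuration has an unevenly filled e_g set; the Jahn–Teller theorem predicts a tetragonal distortion (typically axial elongation) to lift the degeneracy.
[Cr(NH₃)₆]³⁺: Summing ligand charges against the +3 overall charge gives an oxidation state of +3 for chromium. Group 6 minus oxidation state 3 gives a d³ configuration. The d³ configuration leaves the e_g set evenly filled (or empty) — no strong Jahn–Teller driving force.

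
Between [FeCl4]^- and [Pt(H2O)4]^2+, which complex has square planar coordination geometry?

[Pt(H2O)4]^2+

For [FeCl4]^-: Each chloride is −1; balancing the −1 overall charge requires Fe(III). Iron is a group-8 element; Fe(III) is therefore d⁵. A high-spin d⁵ ion has zero CFSE in either geometry, so four ligands adopt the sterically favoured tetrahedral geometry. → tetrahedral.
For [Pt(H2O)4]^2+: Summing ligand charges against the +2 overall charge gives an oxidation state of +2 for platinum. Pt sits in group 10, so the d-electron count is 10 − 2 = 8. A 5d d⁸ ion has a large crystal-field splitting; square planar leaves the high-energy d_{x²−y²} orbital empty and maximises CFSE. → square planar.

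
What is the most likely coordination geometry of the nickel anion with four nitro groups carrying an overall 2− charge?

square planar

Summing ligand charges against the −2 overall charge gives an oxidation state of +2 for nickel.
Nickel is a group-10 element; Ni(II) is therefore d⁸.
With 4 monodentate ligands the coordination number is 4.
Nitro (N-bound nitrite) is a strong-field ligand (high in the spectrochemical series).
A 3d d⁸ ion with strong-field ligands gains enough CFSE to favour square planar over tetrahedral.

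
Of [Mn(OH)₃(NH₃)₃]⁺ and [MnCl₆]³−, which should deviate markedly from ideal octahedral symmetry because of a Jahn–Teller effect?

[MnCl₆]³−

[Mn(OH)₃(NH₃)₃]⁺: Ligand charges: each hydroxide is −1; ammonia is neutral. With an overall charge of +1 the manganese centre must be in the +4 oxidation state. Group 7 minus oxidation state 4 gives a d³ configuration. The d³ configuration leaves the e_g set evenly filled (or empty) — no strong Jahn–Teller driving force.
[MnCl₆]³−: Summing ligand charges against the −3 overall charge gives an oxidation state of +3 for manganese. Mn sits in group 7, so the d-electron count is 7 − 3 = 4. Chloride is a weak-field ligand for a first-row metal, so the complex is high-spin. The t₂g³e_g¹ (high-spin) configuration has an unevenly filled e_g set; the Jahn–Teller theorem predicts a tetragonal distortion (typically axial elongation) to lift the degeneracy.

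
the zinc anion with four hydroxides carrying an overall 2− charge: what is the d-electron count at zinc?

Summing ligand charges against the −2 overall charge gives an oxidation state of +2 for zinc.
Group 12 minus oxidation state 2 gives a d¹⁰ configuration.

d¹⁰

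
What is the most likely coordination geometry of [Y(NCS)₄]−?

Ligand charges: each isothiocyanate is −1. With an overall charge of −1 the yttrium centre must be in the +3 oxidation state.
Yttrium is a group-3 element; Y(III) is therefore d⁰.
With 4 monodentate ligands the coordination number is 4.
A d⁰ ion has no crystal-field stabilisation preference between square planar and tetrahedral, so four ligands adopt the sterically favoured tetrahedral geometry.

tetrahedral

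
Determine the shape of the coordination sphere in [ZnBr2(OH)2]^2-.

tetrahedral

Each bromide is −1; each hydroxide is −1; balancing the −2 overall charge requires Zn(II).
Group 12 minus oxidation state 2 gives a d¹⁰ configuration.
With 4 monodentate ligands the coordination number is 4.
A d¹⁰ ion has no crystal-field stabilisation preference between square planar and tetrahedral, so four ligands adopt the sterically favoured tetrahedral geometry.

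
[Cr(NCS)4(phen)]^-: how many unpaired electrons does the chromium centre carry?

Summing ligand charges against the −1 overall charge gives an oxidation state of +3 for chromium.
Group 6 minus oxidation state 3 gives a d³ configuration.
Counting donor atoms: 4×isothiocyanate (monodentate) → 4 donors; 1×1,10-phenanthroline (bidentate) → 2 donors. Coordination number = 6.
In an octahedral field the d³ configuration is t₂g³e_g⁰ (only one arrangement possible), giving 3 unpaired electrons.

3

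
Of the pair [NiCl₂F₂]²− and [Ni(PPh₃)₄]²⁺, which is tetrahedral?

For [NiCl₂F₂]²−: Each chloride is −1; each fluoride is −1; balancing the −2 overall charge requires Ni(II). Group 10 minus oxidation state 2 gives a d⁸ configuration. Chloride and fluoride are weak-field ligands. With weak-field ligands the CFSE gain from square planar is small, so a 3d d⁸ ion takes the sterically preferred tetrahedral geometry. → tetrahedral.
For [Ni(PPh₃)₄]²⁺: Summing ligand charges against the +2 overall charge gives an oxidation state of +2 for nickel. Nickel is a group-10 element; Ni(II) is therefore d⁸. Triphenylphosphine is a strong-field ligand (high in the spectrochemical series). A 3d d⁸ ion with strong-field ligands gains enough CFSE to favour square planar over tetrahedral. → square planar.

[NiCl₂F₂]²−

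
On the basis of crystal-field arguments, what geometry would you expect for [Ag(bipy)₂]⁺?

tetrahedral

Ligand charges: 2,2′-bipyridine is neutral. With an overall charge of +1 the silver centre must be in the +1 oxidation state.
Ag sits in group 11, so the d-electron count is 11 − 1 = 10.
Counting donor atoms: 2×2,2′-bipyridine (bidentate) → 4 donors. Coordination number = 4.
A d¹⁰ ion has no crystal-field stabilisation preference between square planar and tetrahedral, so four ligands adopt the sterically favoured tetrahedral geometry.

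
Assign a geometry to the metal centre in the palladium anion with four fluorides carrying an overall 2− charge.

Each fluoride is −1; balancing the −2 overall charge requires Pd(II).
Group 10 minus oxidation state 2 gives a d⁸ configuration.
Coordination number: 4.
A 4d d⁸ ion has a large crystal-field splitting; square planar leaves the high-energy d_{x²−y²} orbital empty and maximises CFSE.

square planar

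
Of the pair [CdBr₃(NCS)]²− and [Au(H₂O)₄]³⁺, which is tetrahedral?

[CdBr₃(NCS)]²−

For [CdBr₃(NCS)]²−: Each bromide is −1; each isothiocyanate is −1; balancing the −2 overall charge requires Cd(II). Cadmium is a group-12 element; Cd(II) is therefore d¹⁰. A d¹⁰ ion has no crystal-field stabilisation preference between square planar and tetrahedral, so four ligands adopt the sterically favoured tetrahedral geometry. → tetrahedral.
For [Au(H₂O)₄]³⁺: Ligand charges: water is neutral. With an overall charge of +3 the gold centre must be in the +3 oxidation state. Au sits in group 11, so the d-electron count is 11 − 3 = 8. A 5d d⁸ ion has a large crystal-field splitting; square planar leaves the high-energy d_{x²−y²} orbital empty and maximises CFSE. → square planar.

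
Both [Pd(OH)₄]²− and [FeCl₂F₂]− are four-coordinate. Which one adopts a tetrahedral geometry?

For [Pd(OH)₄]²−: Ligand charges: each hydroxide is −1. With an overall charge of −2 the palladium centre must be in the +2 oxidation state. Pd sits in group 10, so the d-electron count is 10 − 2 = 8. A 4d d⁸ ion has a large crystal-field splitting; square planar leaves the high-energy d_{x²−y²} orbital empty and maximises CFSE. → square planar.
For [FeCl₂F₂]−: Ligand charges: each chloride is −1; each fluoride is −1. With an overall charge of −1 the iron centre must be in the +3 oxidation state. Group 8 minus oxidation state 3 gives a d⁵ configuration. A high-spin d⁵ ion has zero CFSE in either geometry, so four ligands adopt the sterically favoured tetrahedral geometry. → tetrahedral.

[FeCl₂F₂]−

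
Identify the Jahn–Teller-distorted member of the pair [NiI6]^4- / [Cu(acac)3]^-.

[NiI6]^4-: Each iodide is −1; balancing the −4 overall charge requires Ni(II). Group 10 minus oxidation state 2 gives a d⁸ configuration. The d⁸ configuration leaves the e_g set evenly filled (or empty) — no strong Jahn–Teller driving force.
[Cu(acac)3]^-: Each acetylacetonate is −1; balancing the −1 overall charge requires Cu(II). Copper is a group-11 element; Cu(II) is therefore d⁹. The t₂g⁶e_g³ configuration has an unevenly filled e_g set; the Jahn–Teller theorem predicts a tetragonal distortion (typically axial elongation) to lift the degeneracy.

[Cu(acac)3]^-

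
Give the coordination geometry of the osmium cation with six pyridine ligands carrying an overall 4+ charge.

octahedral

Ligand charges: pyridine is neutral. With an overall charge of +4 the osmium centre must be in the +4 oxidation state.
Group 8 minus oxidation state 4 gives a d⁴ configuration.
With 6 monodentate ligands the coordination number is 6.
Six donors around a single metal centre give an octahedral coordination sphere.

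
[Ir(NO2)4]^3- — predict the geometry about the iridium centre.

Ligand charges: each nitro (N-bound nitrite) is −1. With an overall charge of −3 the iridium centre must be in the +1 oxidation state.
Ir sits in group 9, so the d-electron count is 9 − 1 = 8.
With 4 monodentate ligands the coordination number is 4.
A 5d d⁸ ion has a large crystal-field splitting; square planar leaves the high-energy d_{x²−y²} orbital empty and maximises CFSE.

square planar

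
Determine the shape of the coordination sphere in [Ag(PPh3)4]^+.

tetrahedral

Ligand charges: triphenylphosphine is neutral. With an overall charge of +1 the silver centre must be in the +1 oxidation state.
Ag sits in group 11, so the d-electron count is 11 − 1 = 10.
Coordination number: 4.
A d¹⁰ ion has no crystal-field stabilisation preference between square planar and tetrahedral, so four ligands adopt the sterically favoured tetrahedral geometry.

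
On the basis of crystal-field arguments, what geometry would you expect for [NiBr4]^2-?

tetrahedral

Ligand charges: each bromide is −1. With an overall charge of −2 the nickel centre must be in the +2 oxidation state.
Ni sits in group 10, so the d-electron count is 10 − 2 = 8.
With 4 monodentate ligands the coordination number is 4.
Bromide is a weak-field ligand.
With weak-field ligands the CFSE gain from square planar is small, so a 3d d⁸ ion takes the sterically preferred tetrahedral geometry.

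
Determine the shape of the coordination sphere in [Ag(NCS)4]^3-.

Ligand charges: each isothiocyanate is −1. With an overall charge of −3 the silver centre must be in the +1 oxidation state.
Ag sits in group 11, so the d-electron count is 11 − 1 = 10.
Coordination number: 4.
A d¹⁰ ion has no crystal-field stabilisation preference between square planar and tetrahedral, so four ligands adopt the sterically favoured tetrahedral geometry.

tetrahedral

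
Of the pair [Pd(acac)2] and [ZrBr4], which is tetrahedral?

For [Pd(acac)2]: Ligand charges: each acetylacetonate is −1. With an overall charge of 0 the palladium centre must be in the +2 oxidation state. Pd sits in group 10, so the d-electron count is 10 − 2 = 8. A 4d d⁸ ion has a large crystal-field splitting; square planar leaves the high-energy d_{x²−y²} orbital empty and maximises CFSE. → square planar.
For [ZrBr4]: Each bromide is −1; balancing the 0 overall charge requires Zr(IV). Zr sits in group 4, so the d-electron count is 4 − 4 = 0. A d⁰ ion has no crystal-field stabilisation preference between square planar and tetrahedral, so four ligands adopt the sterically favoured tetrahedral geometry. → tetrahedral.

[ZrBr4]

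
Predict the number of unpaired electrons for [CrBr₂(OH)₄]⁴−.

Ligand charges: each bromide is −1; each hydroxide is −1. With an overall charge of −4 the chromium centre must be in the +2 oxidation state.
Group 6 minus oxidation state 2 gives a d⁴ configuration.
The spin state decides the count: Bromide and hydroxide are weak-field ligands for a first-row metal, so the complex is high-spin.
An octahedral high-spin d⁴ ion is t₂g³e_g¹, giving 4 unpaired electrons.

4 unpaired electrons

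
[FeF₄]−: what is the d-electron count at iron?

d⁵

Each fluoride is −1; balancing the −1 overall charge requires Fe(III).
Iron is a group-8 element; Fe(III) is therefore d⁵.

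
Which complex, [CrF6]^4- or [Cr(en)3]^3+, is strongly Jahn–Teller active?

[CrF6]^4-

[CrF6]^4-: Each fluoride is −1; balancing the −4 overall charge requires Cr(II). Cr sits in group 6, so the d-electron count is 6 − 2 = 4. Fluoride is a weak-field ligand for a first-row metal, so the complex is high-spin. The t₂g³e_g¹ (high-spin) configuration has an unevenly filled e_g set; the Jahn–Teller theorem predicts a tetragonal distortion (typically axial elongation) to lift the degeneracy.
[Cr(en)3]^3+: Ligand charges: ethylenediamine is neutral. With an overall charge of +3 the chromium centre must be in the +3 oxidation state. Cr sits in group 6, so the d-electron count is 6 − 3 = 3. The d³ configuration leaves the e_g set evenly filled (or empty) — no strong Jahn–Teller driving force.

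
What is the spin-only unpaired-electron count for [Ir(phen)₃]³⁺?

Ligand charges: 1,10-phenanthroline is neutral. With an overall charge of +3 the iridium centre must be in the +3 oxidation state.
Group 9 minus oxidation state 3 gives a d⁶ configuration.
Counting donor atoms: 3×1,10-phenanthroline (bidentate) → 6 donors. Coordination number = 6.
The spin state decides the count: a 5d ion has a large Δₒ and is invariably low-spin.
An octahedral low-spin d⁶ ion is t₂g⁶e_g⁰, giving 0 unpaired electrons.

0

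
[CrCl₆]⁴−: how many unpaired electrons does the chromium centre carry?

4 unpaired electrons

Summing ligand charges against the −4 overall charge gives an oxidation state of +2 for chromium.
Chromium is a group-6 element; Cr(II) is therefore d⁴.
The spin state decides the count: Chloride is a weak-field ligand for a first-row metal, so the complex is high-spin.
An octahedral high-spin d⁴ ion is t₂g³e_g¹, giving 4 unpaired electrons.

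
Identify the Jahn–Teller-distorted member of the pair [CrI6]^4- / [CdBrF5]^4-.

[CrI6]^4-: Summing ligand charges against the −4 overall charge gives an oxidation state of +2 for chromium. Chromium is a group-6 element; Cr(II) is therefore d⁴. Iodide is a weak-field ligand for a first-row metal, so the complex is high-spin. The t₂g³e_g¹ (high-spin) configuration has an unevenly filled e_g set; the Jahn–Teller theorem predicts a tetragonal distortion (typically axial elongation) to lift the degeneracy.
[CdBrF5]^4-: Summing ligand charges against the −4 overall charge gives an oxidation state of +2 for cadmium. Cadmium is a group-12 element; Cd(II) is therefore d¹⁰. The d¹⁰ configuration leaves the e_g set evenly filled (or empty) — no strong Jahn–Teller driving force.

[CrI6]^4-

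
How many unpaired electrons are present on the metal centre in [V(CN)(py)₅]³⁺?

1

Ligand charges: each cyanide is −1; pyridine is neutral. With an overall charge of +3 the vanadium centre must be in the +4 oxidation state.
Group 5 minus oxidation state 4 gives a d¹ configuration.
In an octahedral field the d¹ configuration is t₂g¹e_g⁰ (only one arrangement possible), giving 1 unpaired electron.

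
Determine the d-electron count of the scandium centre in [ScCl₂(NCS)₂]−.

Ligand charges: each chloride is −1; each isothiocyanate is −1. With an overall charge of −1 the scandium centre must be in the +3 oxidation state.
Scandium is a group-3 element; Sc(III) is therefore d⁰.

d0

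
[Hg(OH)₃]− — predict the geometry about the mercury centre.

Summing ligand charges against the −1 overall charge gives an oxidation state of +2 for mercury.
Group 12 minus oxidation state 2 gives a d¹⁰ configuration.
With 3 monodentate ligands the coordination number is 3.
Three ligands around a d¹⁰ centre minimise repulsion in a trigonal-planar arrangement.

trigonal planar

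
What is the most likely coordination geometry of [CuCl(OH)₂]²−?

trigonal planar

Ligand charges: each chloride is −1; each hydroxide is −1. With an overall charge of −2 the copper centre must be in the +1 oxidation state.
Group 11 minus oxidation state 1 gives a d¹⁰ configuration.
Coordination number: 3.
Three ligands around a d¹⁰ centre minimise repulsion in a trigonal-planar arrangement.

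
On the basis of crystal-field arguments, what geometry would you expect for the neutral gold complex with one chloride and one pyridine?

linear

Ligand charges: each chloride is −1; pyridine is neutral. With an overall charge of 0 the gold centre must be in the +1 oxidation state.
Gold is a group-11 element; Au(I) is therefore d¹⁰.
Coordination number: 2.
A d¹⁰ ion with only two ligands adopts a linear arrangement (sp hybridisation; no CFSE preference).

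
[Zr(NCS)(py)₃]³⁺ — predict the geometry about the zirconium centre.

Summing ligand charges against the +3 overall charge gives an oxidation state of +4 for zirconium.
Zirconium is a group-4 element; Zr(IV) is therefore d⁰.
Coordination number: 4.
A d⁰ ion has no crystal-field stabilisation preference between square planar and tetrahedral, so four ligands adopt the sterically favoured tetrahedral geometry.

tetrahedral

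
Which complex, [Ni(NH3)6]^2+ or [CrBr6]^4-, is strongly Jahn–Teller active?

[CrBr6]^4-

[Ni(NH3)6]^2+: Ammonia is neutral; balancing the +2 overall charge requires Ni(II). Group 10 minus oxidation state 2 gives a d⁸ configuration. The d⁸ configuration leaves the e_g set evenly filled (or empty) — no strong Jahn–Teller driving force.
[CrBr6]^4-: Ligand charges: each bromide is −1. With an overall charge of −4 the chromium centre must be in the +2 oxidation state. Group 6 minus oxidation state 2 gives a d⁴ configuration. Bromide is a weak-field ligand for a first-row metal, so the complex is high-spin. The t₂g³e_g¹ (high-spin) configuration has an unevenly filled e_g set; the Jahn–Teller theorem predicts a tetragonal distortion (typically axial elongation) to lift the degeneracy.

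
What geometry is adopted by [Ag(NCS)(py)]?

Ligand charges: each isothiocyanate is −1; pyridine is neutral. With an overall charge of 0 the silver centre must be in the +1 oxidation state.
Silver is a group-11 element; Ag(I) is therefore d¹⁰.
Coordination number: 2.
A d¹⁰ ion with only two ligands adopts a linear arrangement (sp hybridisation; no CFSE preference).

linear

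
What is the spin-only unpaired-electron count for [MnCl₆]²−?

Ligand charges: each chloride is −1. With an overall charge of −2 the manganese centre must be in the +4 oxidation state.
Manganese is a group-7 element; Mn(IV) is therefore d³.
In an octahedral field the d³ configuration is t₂g³e_g⁰ (only one arrangement possible), giving 3 unpaired electrons.

3 unpaired electrons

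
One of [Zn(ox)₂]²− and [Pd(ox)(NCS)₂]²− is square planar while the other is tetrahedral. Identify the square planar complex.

[Pd(ox)(NCS)₂]²−

For [Zn(ox)₂]²−: Each oxalate is −2; balancing the −2 overall charge requires Zn(II). Zinc is a group-12 element; Zn(II) is therefore d¹⁰. A d¹⁰ ion has no crystal-field stabilisation preference between square planar and tetrahedral, so four ligands adopt the sterically favoured tetrahedral geometry. → tetrahedral.
For [Pd(ox)(NCS)₂]²−: Summing ligand charges against the −2 overall charge gives an oxidation state of +2 for palladium. Palladium is a group-10 element; Pd(II) is therefore d⁸. A 4d d⁸ ion has a large crystal-field splitting; square planar leaves the high-energy d_{x²−y²} orbital empty and maximises CFSE. → square planar.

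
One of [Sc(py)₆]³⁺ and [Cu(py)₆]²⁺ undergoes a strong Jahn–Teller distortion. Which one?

[Cu(py)₆]²⁺

[Sc(py)₆]³⁺: Summing ligand charges against the +3 overall charge gives an oxidation state of +3 for scandium. Sc sits in group 3, so the d-electron count is 3 − 3 = 0. The d⁰ configuration leaves the e_g set evenly filled (or empty) — no strong Jahn–Teller driving force.
[Cu(py)₆]²⁺: Pyridine is neutral; balancing the +2 overall charge requires Cu(II). Group 11 minus oxidation state 2 gives a d⁹ configuration. The t₂g⁶e_g³ configuration has an unevenly filled e_g set; the Jahn–Teller theorem predicts a tetragonal distortion (typically axial elongation) to lift the degeneracy.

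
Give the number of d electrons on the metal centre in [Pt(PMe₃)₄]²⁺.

Summing ligand charges against the +2 overall charge gives an oxidation state of +2 for platinum.
Pt sits in group 10, so the d-electron count is 10 − 2 = 8.

d8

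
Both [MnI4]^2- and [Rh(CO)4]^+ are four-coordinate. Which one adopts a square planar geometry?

[Rh(CO)4]^+

For [MnI4]^2-: Each iodide is −1; balancing the −2 overall charge requires Mn(II). Manganese is a group-7 element; Mn(II) is therefore d⁵. A high-spin d⁵ ion has zero CFSE in either geometry, so four ligands adopt the sterically favoured tetrahedral geometry. → tetrahedral.
For [Rh(CO)4]^+: Ligand charges: carbonyl is neutral. With an overall charge of +1 the rhodium centre must be in the +1 oxidation state. Group 9 minus oxidation state 1 gives a d⁸ configuration. A 4d d⁸ ion has a large crystal-field splitting; square planar leaves the high-energy d_{x²−y²} orbital empty and maximises CFSE. → square planar.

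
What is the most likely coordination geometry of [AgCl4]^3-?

tetrahedral

Summing ligand charges against the −3 overall charge gives an oxidation state of +1 for silver.
Group 11 minus oxidation state 1 gives a d¹⁰ configuration.
With 4 monodentate ligands the coordination number is 4.
A d¹⁰ ion has no crystal-field stabilisation preference between square planar and tetrahedral, so four ligands adopt the sterically favoured tetrahedral geometry.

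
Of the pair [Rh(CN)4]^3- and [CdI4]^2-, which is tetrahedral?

[CdI4]^2-

For [Rh(CN)4]^3-: Each cyanide is −1; balancing the −3 overall charge requires Rh(I). Rhodium is a group-9 element; Rh(I) is therefore d⁸. A 4d d⁸ ion has a large crystal-field splitting; square planar leaves the high-energy d_{x²−y²} orbital empty and maximises CFSE. → square planar.
For [CdI4]^2-: Each iodide is −1; balancing the −2 overall charge requires Cd(II). Group 12 minus oxidation state 2 gives a d¹⁰ configuration. A d¹⁰ ion has no crystal-field stabilisation preference between square planar and tetrahedral, so four ligands adopt the sterically favoured tetrahedral geometry. → tetrahedral.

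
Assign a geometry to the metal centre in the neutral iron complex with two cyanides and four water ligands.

octahedral

Each cyanide is −1; water is neutral; balancing the 0 overall charge requires Fe(II).
Group 8 minus oxidation state 2 gives a d⁶ configuration.
With 6 monodentate ligands the coordination number is 6.
Six donors around a single metal centre give an octahedral coordination sphere.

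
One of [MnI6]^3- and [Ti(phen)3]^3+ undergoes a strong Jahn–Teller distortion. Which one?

[MnI6]^3-: Summing ligand charges against the −3 overall charge gives an oxidation state of +3 for manganese. Manganese is a group-7 element; Mn(III) is therefore d⁴. Iodide is a weak-field ligand for a first-row metal, so the complex is high-spin. The t₂g³e_g¹ (high-spin) configuration has an unevenly filled e_g set; the Jahn–Teller theorem predicts a tetragonal distortion (typically axial elongation) to lift the degeneracy.
[Ti(phen)3]^3+: Ligand charges: 1,10-phenanthroline is neutral. With an overall charge of +3 the titanium centre must be in the +3 oxidation state. Ti sits in group 4, so the d-electron count is 4 − 3 = 1. The d¹ configuration leaves the e_g set evenly filled (or empty) — no strong Jahn–Teller driving force.

[MnI6]^3-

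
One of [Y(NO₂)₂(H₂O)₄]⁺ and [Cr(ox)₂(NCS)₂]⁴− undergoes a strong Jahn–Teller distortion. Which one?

[Y(NO₂)₂(H₂O)₄]⁺: Ligand charges: each nitro (N-bound nitrite) is −1; water is neutral. With an overall charge of +1 the yttrium centre must be in the +3 oxidation state. Yttrium is a group-3 element; Y(III) is therefore d⁰. The d⁰ configuration leaves the e_g set evenly filled (or empty) — no strong Jahn–Teller driving force.
[Cr(ox)₂(NCS)₂]⁴−: Ligand charges: each oxalate is −2; each isothiocyanate is −1. With an overall charge of −4 the chromium centre must be in the +2 oxidation state. Cr sits in group 6, so the d-electron count is 6 − 2 = 4. Isothiocyanate and oxalate are weak-field ligands for a first-row metal, so the complex is high-spin. The t₂g³e_g¹ (high-spin) configuration has an unevenly filled e_g set; the Jahn–Teller theorem predicts a tetragonal distortion (typically axial elongation) to lift the degeneracy.

[Cr(ox)₂(NCS)₂]⁴−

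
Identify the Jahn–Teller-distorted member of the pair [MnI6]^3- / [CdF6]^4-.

[MnI6]^3-: Each iodide is −1; balancing the −3 overall charge requires Mn(III). Group 7 minus oxidation state 3 gives a d⁴ configuration. Iodide is a weak-field ligand for a first-row metal, so the complex is high-spin. The t₂g³e_g¹ (high-spin) configuration has an unevenly filled e_g set; the Jahn–Teller theorem predicts a tetragonal distortion (typically axial elongation) to lift the degeneracy.
[CdF6]^4-: Each fluoride is −1; balancing the −4 overall charge requires Cd(II). Group 12 minus oxidation state 2 gives a d¹⁰ configuration. The d¹⁰ configuration leaves the e_g set evenly filled (or empty) — no strong Jahn–Teller driving force.

[MnI6]^3-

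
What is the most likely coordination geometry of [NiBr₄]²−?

tetrahedral

Summing ligand charges against the −2 overall charge gives an oxidation state of +2 for nickel.
Ni sits in group 10, so the d-electron count is 10 − 2 = 8.
With 4 monodentate ligands the coordination number is 4.
Bromide is a weak-field ligand.
With weak-field ligands the CFSE gain from square planar is small, so a 3d d⁸ ion takes the sterically preferred tetrahedral geometry.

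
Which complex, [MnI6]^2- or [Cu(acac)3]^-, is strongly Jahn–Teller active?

[Cu(acac)3]^-

[MnI6]^2-: Ligand charges: each iodide is −1. With an overall charge of −2 the manganese centre must be in the +4 oxidation state. Mn sits in group 7, so the d-electron count is 7 − 4 = 3. The d³ configuration leaves the e_g set evenly filled (or empty) — no strong Jahn–Teller driving force.
[Cu(acac)3]^-: Ligand charges: each acetylacetonate is −1. With an overall charge of −1 the copper centre must be in the +2 oxidation state. Group 11 minus oxidation state 2 gives a d⁹ configuration. The t₂g⁶e_g³ configuration has an unevenly filled e_g set; the Jahn–Teller theorem predicts a tetragonal distortion (typically axial elongation) to lift the degeneracy.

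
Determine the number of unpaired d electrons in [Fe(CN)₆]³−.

1

Each cyanide is −1; balancing the −3 overall charge requires Fe(III).
Iron is a group-8 element; Fe(III) is therefore d⁵.
The spin state decides the count: Cyanide is a strong-field ligand (high in the spectrochemical series) for a first-row metal, so the complex is low-spin.
An octahedral low-spin d⁵ ion is t₂g⁵e_g⁰, giving 1 unpaired electron.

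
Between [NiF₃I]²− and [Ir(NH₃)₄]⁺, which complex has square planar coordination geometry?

For [NiF₃I]²−: Each fluoride is −1; each iodide is −1; balancing the −2 overall charge requires Ni(II). Nickel is a group-10 element; Ni(II) is therefore d⁸. Fluoride and iodide are weak-field ligands. With weak-field ligands the CFSE gain from square planar is small, so a 3d d⁸ ion takes the sterically preferred tetrahedral geometry. → tetrahedral.
For [Ir(NH₃)₄]⁺: Ligand charges: ammonia is neutral. With an overall charge of +1 the iridium centre must be in the +1 oxidation state. Ir sits in group 9, so the d-electron count is 9 − 1 = 8. A 5d d⁸ ion has a large crystal-field splitting; square planar leaves the high-energy d_{x²−y²} orbital empty and maximises CFSE. → square planar.

[Ir(NH₃)₄]⁺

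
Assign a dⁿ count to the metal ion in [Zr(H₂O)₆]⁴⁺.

Water is neutral; balancing the +4 overall charge requires Zr(IV).
Group 4 minus oxidation state 4 gives a d⁰ configuration.

d⁰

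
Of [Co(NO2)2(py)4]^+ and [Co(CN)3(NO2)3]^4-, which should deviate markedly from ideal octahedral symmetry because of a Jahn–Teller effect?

[Co(CN)3(NO2)3]^4-

[Co(NO2)2(py)4]^+: Summing ligand charges against the +1 overall charge gives an oxidation state of +3 for cobalt. Cobalt is a group-9 element; Co(III) is therefore d⁶. Co(III) has an exceptionally large octahedral splitting and is low-spin with essentially every ligand except fluoride. The d⁶ configuration leaves the e_g set evenly filled (or empty) — no strong Jahn–Teller driving force.
[Co(CN)3(NO2)3]^4-: Ligand charges: each cyanide is −1; each nitro (N-bound nitrite) is −1. With an overall charge of −4 the cobalt centre must be in the +2 oxidation state. Cobalt is a group-9 element; Co(II) is therefore d⁷. Cyanide and nitro (N-bound nitrite) are strong-field ligands (high in the spectrochemical series) for a first-row metal, so the complex is low-spin. The t₂g⁶e_g¹ (low-spin) configuration has an unevenly filled e_g set; the Jahn–Teller theorem predicts a tetragonal distortion (typically axial elongation) to lift the degeneracy.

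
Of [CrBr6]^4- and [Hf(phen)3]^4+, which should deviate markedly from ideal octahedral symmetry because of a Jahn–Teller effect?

[CrBr6]^4-

[CrBr6]^4-: Ligand charges: each bromide is −1. With an overall charge of −4 the chromium centre must be in the +2 oxidation state. Chromium is a group-6 element; Cr(II) is therefore d⁴. Bromide is a weak-field ligand for a first-row metal, so the complex is high-spin. The t₂g³e_g¹ (high-spin) configuration has an unevenly filled e_g set; the Jahn–Teller theorem predicts a tetragonal distortion (typically axial elongation) to lift the degeneracy.
[Hf(phen)3]^4+: Ligand charges: 1,10-phenanthroline is neutral. With an overall charge of +4 the hafnium centre must be in the +4 oxidation state. Hafnium is a group-4 element; Hf(IV) is therefore d⁰. The d⁰ configuration leaves the e_g set evenly filled (or empty) — no strong Jahn–Teller driving force.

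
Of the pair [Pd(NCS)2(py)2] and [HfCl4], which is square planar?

[Pd(NCS)2(py)2]

For [Pd(NCS)2(py)2]: Ligand charges: each isothiocyanate is −1; pyridine is neutral. With an overall charge of 0 the palladium centre must be in the +2 oxidation state. Pd sits in group 10, so the d-electron count is 10 − 2 = 8. A 4d d⁸ ion has a large crystal-field splitting; square planar leaves the high-energy d_{x²−y²} orbital empty and maximises CFSE. → square planar.
For [HfCl4]: Each chloride is −1; balancing the 0 overall charge requires Hf(IV). Group 4 minus oxidation state 4 gives a d⁰ configuration. A d⁰ ion has no crystal-field stabilisation preference between square planar and tetrahedral, so four ligands adopt the sterically favoured tetrahedral geometry. → tetrahedral.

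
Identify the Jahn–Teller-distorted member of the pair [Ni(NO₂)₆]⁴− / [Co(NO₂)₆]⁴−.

[Ni(NO₂)₆]⁴−: Each nitro (N-bound nitrite) is −1; balancing the −4 overall charge requires Ni(II). Group 10 minus oxidation state 2 gives a d⁸ configuration. The d⁸ configuration leaves the e_g set evenly filled (or empty) — no strong Jahn–Teller driving force.
[Co(NO₂)₆]⁴−: Summing ligand charges against the −4 overall charge gives an oxidation state of +2 for cobalt. Group 9 minus oxidation state 2 gives a d⁷ configuration. Nitro (N-bound nitrite) is a strong-field ligand (high in the spectrochemical series) for a first-row metal, so the complex is low-spin. The t₂g⁶e_g¹ (low-spin) configuration has an unevenly filled e_g set; the Jahn–Teller theorem predicts a tetragonal distortion (typically axial elongation) to lift the degeneracy.

[Co(NO₂)₆]⁴−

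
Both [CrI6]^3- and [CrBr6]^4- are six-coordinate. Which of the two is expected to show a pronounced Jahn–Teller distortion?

[CrI6]^3-: Ligand charges: each iodide is −1. With an overall charge of −3 the chromium centre must be in the +3 oxidation state. Group 6 minus oxidation state 3 gives a d³ configuration. The d³ configuration leaves the e_g set evenly filled (or empty) — no strong Jahn–Teller driving force.
[CrBr6]^4-: Summing ligand charges against the −4 overall charge gives an oxidation state of +2 for chromium. Cr sits in group 6, so the d-electron count is 6 − 2 = 4. Bromide is a weak-field ligand for a first-row metal, so the complex is high-spin. The t₂g³e_g¹ (high-spin) configuration has an unevenly filled e_g set; the Jahn–Teller theorem predicts a tetragonal distortion (typically axial elongation) to lift the degeneracy.

[CrBr6]^4-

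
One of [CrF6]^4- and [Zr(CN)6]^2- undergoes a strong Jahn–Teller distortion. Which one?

[CrF6]^4-

[CrF6]^4-: Summing ligand charges against the −4 overall charge gives an oxidation state of +2 for chromium. Cr sits in group 6, so the d-electron count is 6 − 2 = 4. Fluoride is a weak-field ligand for a first-row metal, so the complex is high-spin. The t₂g³e_g¹ (high-spin) configuration has an unevenly filled e_g set; the Jahn–Teller theorem predicts a tetragonal distortion (typically axial elongation) to lift the degeneracy.
[Zr(CN)6]^2-: Ligand charges: each cyanide is −1. With an overall charge of −2 the zirconium centre must be in the +4 oxidation state. Zirconium is a group-4 element; Zr(IV) is therefore d⁰. The d⁰ configuration leaves the e_g set evenly filled (or empty) — no strong Jahn–Teller driving force.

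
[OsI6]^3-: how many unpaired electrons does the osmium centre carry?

1

Ligand charges: each iodide is −1. With an overall charge of −3 the osmium centre must be in the +3 oxidation state.
Group 8 minus oxidation state 3 gives a d⁵ configuration.
The spin state decides the count: a 5d ion has a large Δₒ and is invariably low-spin.
An octahedral low-spin d⁵ ion is t₂g⁵e_g⁰, giving 1 unpaired electron.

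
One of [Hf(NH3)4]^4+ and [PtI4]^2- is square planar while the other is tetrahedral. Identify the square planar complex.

For [Hf(NH3)4]^4+: Ammonia is neutral; balancing the +4 overall charge requires Hf(IV). Group 4 minus oxidation state 4 gives a d⁰ configuration. A d⁰ ion has no crystal-field stabilisation preference between square planar and tetrahedral, so four ligands adopt the sterically favoured tetrahedral geometry. → tetrahedral.
For [PtI4]^2-: Ligand charges: each iodide is −1. With an overall charge of −2 the platinum centre must be in the +2 oxidation state. Group 10 minus oxidation state 2 gives a d⁸ configuration. A 5d d⁸ ion has a large crystal-field splitting; square planar leaves the high-energy d_{x²−y²} orbital empty and maximises CFSE. → square planar.

[PtI4]^2-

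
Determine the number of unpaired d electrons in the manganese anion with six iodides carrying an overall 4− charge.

Ligand charges: each iodide is −1. With an overall charge of −4 the manganese centre must be in the +2 oxidation state.
Mn sits in group 7, so the d-electron count is 7 − 2 = 5.
The spin state decides the count: Iodide is a weak-field ligand for a first-row metal, so the complex is high-spin.
An octahedral high-spin d⁵ ion is t₂g³e_g², giving 5 unpaired electrons.

5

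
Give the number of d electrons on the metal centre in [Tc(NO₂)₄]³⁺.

d0

Summing ligand charges against the +3 overall charge gives an oxidation state of +7 for technetium.
Group 7 minus oxidation state 7 gives a d⁰ configuration.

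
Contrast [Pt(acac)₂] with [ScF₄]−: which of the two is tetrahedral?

[ScF₄]−

For [Pt(acac)₂]: Each acetylacetonate is −1; balancing the 0 overall charge requires Pt(II). Group 10 minus oxidation state 2 gives a d⁸ configuration. A 5d d⁸ ion has a large crystal-field splitting; square planar leaves the high-energy d_{x²−y²} orbital empty and maximises CFSE. → square planar.
For [ScF₄]−: Ligand charges: each fluoride is −1. With an overall charge of −1 the scandium centre must be in the +3 oxidation state. Sc sits in group 3, so the d-electron count is 3 − 3 = 0. A d⁰ ion has no crystal-field stabilisation preference between square planar and tetrahedral, so four ligands adopt the sterically favoured tetrahedral geometry. → tetrahedral.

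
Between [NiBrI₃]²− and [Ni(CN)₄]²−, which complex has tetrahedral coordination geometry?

[NiBrI₃]²−

For [NiBrI₃]²−: Each bromide is −1; each iodide is −1; balancing the −2 overall charge requires Ni(II). Group 10 minus oxidation state 2 gives a d⁸ configuration. Bromide and iodide are weak-field ligands. With weak-field ligands the CFSE gain from square planar is small, so a 3d d⁸ ion takes the sterically preferred tetrahedral geometry. → tetrahedral.
For [Ni(CN)₄]²−: Each cyanide is −1; balancing the −2 overall charge requires Ni(II). Nickel is a group-10 element; Ni(II) is therefore d⁸. Cyanide is a strong-field ligand (high in the spectrochemical series). A 3d d⁸ ion with strong-field ligands gains enough CFSE to favour square planar over tetrahedral. → square planar.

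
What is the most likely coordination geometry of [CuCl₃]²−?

trigonal planar

Summing ligand charges against the −2 overall charge gives an oxidation state of +1 for copper.
Cu sits in group 11, so the d-electron count is 11 − 1 = 10.
With 3 monodentate ligands the coordination number is 3.
Three ligands around a d¹⁰ centre minimise repulsion in a trigonal-planar arrangement.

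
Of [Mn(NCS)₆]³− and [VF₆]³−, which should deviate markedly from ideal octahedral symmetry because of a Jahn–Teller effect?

[Mn(NCS)₆]³−: Summing ligand charges against the −3 overall charge gives an oxidation state of +3 for manganese. Group 7 minus oxidation state 3 gives a d⁴ configuration. Isothiocyanate is a weak-field ligand for a first-row metal, so the complex is high-spin. The t₂g³e_g¹ (high-spin) configuration has an unevenly filled e_g set; the Jahn–Teller theorem predicts a tetragonal distortion (typically axial elongation) to lift the degeneracy.
[VF₆]³−: Ligand charges: each fluoride is −1. With an overall charge of −3 the vanadium centre must be in the +3 oxidation state. Group 5 minus oxidation state 3 gives a d² configuration. The d² configuration leaves the e_g set evenly filled (or empty) — no strong Jahn–Teller driving force.

[Mn(NCS)₆]³−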